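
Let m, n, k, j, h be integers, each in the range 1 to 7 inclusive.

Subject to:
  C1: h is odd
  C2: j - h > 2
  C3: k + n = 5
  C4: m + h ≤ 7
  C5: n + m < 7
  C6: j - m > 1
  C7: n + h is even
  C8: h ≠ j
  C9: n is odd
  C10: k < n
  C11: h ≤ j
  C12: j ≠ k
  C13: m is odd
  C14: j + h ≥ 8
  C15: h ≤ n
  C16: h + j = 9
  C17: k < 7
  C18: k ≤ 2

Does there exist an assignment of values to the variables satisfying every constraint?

Satisfiable

Try m = 3, n = 3, k = 2, j = 6, h = 3.
Check constraint 2: j - h = 3; constraint 3: k + n = 5; constraint 4: m + h = 6. The remaining constraints are straightforward to verify.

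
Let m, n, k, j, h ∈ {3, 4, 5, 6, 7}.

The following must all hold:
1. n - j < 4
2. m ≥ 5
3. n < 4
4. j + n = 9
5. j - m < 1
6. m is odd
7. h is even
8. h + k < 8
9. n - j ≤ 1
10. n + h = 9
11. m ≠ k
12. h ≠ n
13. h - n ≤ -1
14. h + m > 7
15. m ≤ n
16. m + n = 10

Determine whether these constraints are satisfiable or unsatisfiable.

From constraints 2 and 15: n ≥ m and m ≥ 5, so n ≥ 5. From constraint 3: n ≤ 3. But 3 < 5, so no value of n works.

Unsatisfiable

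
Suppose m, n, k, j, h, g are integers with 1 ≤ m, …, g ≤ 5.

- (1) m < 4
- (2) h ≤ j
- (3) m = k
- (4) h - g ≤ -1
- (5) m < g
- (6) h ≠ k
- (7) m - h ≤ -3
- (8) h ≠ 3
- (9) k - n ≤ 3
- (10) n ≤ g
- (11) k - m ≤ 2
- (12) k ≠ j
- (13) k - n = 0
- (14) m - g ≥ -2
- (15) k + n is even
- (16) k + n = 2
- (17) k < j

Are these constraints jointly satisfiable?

Constraints 4, 7, and 14 give h − m ≥ 3, m − g ≥ -2, g − h ≥ 1.
Adding all 3 inequalities: the left sides telescope to 0, and the right sides sum to 3 + (-2) + 1 = 2. So 0 ≥ 2, which is false.

Unsatisfiable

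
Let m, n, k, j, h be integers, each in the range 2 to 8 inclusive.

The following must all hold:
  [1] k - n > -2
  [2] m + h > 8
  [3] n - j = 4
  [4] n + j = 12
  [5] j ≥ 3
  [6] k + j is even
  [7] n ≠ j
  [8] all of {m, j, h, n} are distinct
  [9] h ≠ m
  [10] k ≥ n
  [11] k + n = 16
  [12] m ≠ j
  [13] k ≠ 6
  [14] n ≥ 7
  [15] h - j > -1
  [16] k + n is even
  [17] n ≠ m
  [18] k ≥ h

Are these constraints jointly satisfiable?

Satisfiable

Try m = 6, n = 8, k = 8, j = 4, h = 5.
Check constraint 1: k - n = 0; constraint 2: m + h = 11. The remaining constraints are straightforward to verify.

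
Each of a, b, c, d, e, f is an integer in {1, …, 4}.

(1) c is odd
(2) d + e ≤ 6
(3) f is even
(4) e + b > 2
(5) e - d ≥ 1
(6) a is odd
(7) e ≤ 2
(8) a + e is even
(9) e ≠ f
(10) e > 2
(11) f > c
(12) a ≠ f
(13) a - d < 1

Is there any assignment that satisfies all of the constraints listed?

From constraint 10: e ≥ 3. From constraint 7: e ≤ 2. But 2 < 3, so no value of e works.

Unsatisfiable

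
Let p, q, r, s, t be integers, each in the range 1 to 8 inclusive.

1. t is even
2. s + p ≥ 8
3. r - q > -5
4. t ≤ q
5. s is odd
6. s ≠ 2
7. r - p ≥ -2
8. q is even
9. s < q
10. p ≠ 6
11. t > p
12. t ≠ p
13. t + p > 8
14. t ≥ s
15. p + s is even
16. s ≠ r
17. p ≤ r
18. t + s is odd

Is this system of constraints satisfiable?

Satisfiable

Take p = 5, q = 8, r = 6, s = 3, t = 6. Then constraint 2: s + p = 8; constraint 3: r - q = -2; constraint 7: r - p = 1, and every other listed constraint is also met.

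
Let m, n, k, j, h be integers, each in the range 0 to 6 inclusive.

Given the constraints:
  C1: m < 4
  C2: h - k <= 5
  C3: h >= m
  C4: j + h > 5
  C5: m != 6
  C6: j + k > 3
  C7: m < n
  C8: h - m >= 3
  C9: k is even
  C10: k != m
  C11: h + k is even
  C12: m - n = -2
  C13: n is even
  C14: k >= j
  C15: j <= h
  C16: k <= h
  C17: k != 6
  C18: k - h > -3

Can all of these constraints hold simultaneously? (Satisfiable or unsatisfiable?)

Satisfiable

The assignment m = 0, n = 2, k = 4, j = 2, h = 6 works:
  constraint 2 holds since h - k = 2.
  constraint 4 holds since j + h = 8.
The rest check out directly.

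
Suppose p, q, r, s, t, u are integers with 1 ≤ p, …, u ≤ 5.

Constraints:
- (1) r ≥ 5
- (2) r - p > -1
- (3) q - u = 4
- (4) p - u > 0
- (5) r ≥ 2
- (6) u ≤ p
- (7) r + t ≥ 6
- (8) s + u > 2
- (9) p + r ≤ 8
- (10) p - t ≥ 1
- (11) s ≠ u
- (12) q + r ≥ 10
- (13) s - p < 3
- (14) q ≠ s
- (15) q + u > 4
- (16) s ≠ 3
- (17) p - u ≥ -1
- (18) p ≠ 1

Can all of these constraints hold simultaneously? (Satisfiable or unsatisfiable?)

Satisfiable

Setting (p, q, r, s, t, u) = (3, 5, 5, 4, 2, 1) satisfies everything: constraint 2: r - p = 2; constraint 3: q - u = 4, and the others follow.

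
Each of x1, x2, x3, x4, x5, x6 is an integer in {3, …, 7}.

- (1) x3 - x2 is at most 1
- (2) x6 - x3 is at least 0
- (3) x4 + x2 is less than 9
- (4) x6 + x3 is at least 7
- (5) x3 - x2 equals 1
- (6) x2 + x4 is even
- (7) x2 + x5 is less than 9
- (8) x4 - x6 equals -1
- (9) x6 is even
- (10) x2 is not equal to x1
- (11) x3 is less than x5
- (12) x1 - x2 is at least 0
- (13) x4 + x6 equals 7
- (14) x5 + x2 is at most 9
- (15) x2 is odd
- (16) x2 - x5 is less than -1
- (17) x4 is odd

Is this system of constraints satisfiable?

Satisfiable

Setting (x1, x2, x3, x4, x5, x6) = (4, 3, 4, 3, 5, 4) satisfies everything: constraint 1: x3 - x2 = 1; constraint 2: x6 - x3 = 0; constraint 3: x4 + x2 = 6, and the others follow.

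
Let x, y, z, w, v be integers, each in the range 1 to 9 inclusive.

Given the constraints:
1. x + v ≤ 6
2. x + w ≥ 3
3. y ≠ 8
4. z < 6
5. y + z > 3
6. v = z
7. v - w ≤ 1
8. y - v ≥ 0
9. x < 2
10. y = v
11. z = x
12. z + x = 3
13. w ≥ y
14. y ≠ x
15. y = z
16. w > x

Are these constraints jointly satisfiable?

From constraints 6, 10, and 11, y = v = z = x, so y = x. But constraint 14 says y ≠ x. Contradiction.

Unsatisfiable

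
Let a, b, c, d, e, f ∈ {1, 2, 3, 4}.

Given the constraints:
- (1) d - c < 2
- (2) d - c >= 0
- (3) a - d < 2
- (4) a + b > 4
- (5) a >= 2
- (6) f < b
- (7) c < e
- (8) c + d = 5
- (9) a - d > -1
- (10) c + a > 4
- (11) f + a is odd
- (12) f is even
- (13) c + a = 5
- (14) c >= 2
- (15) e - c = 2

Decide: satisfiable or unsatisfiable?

The assignment a = 3, b = 4, c = 2, d = 3, e = 4, f = 2 works:
  constraint 1 holds since d - c = 1.
  constraint 2 holds since d - c = 1.
The rest check out directly.

Satisfiable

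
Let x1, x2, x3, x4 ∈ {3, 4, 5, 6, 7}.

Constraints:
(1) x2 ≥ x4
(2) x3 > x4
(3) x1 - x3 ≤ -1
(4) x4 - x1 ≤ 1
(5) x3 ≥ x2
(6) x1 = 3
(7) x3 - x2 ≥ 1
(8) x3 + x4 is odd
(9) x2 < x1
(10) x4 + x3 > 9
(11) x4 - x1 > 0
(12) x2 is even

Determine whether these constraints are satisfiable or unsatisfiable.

Constraints 1, 9, and 11 give x2 < x1, x1 < x4, x4 ≤ x2. Chaining: x2 < x1 < x4 ≤ x2, which forces x2 < x2 — impossible.

Unsatisfiable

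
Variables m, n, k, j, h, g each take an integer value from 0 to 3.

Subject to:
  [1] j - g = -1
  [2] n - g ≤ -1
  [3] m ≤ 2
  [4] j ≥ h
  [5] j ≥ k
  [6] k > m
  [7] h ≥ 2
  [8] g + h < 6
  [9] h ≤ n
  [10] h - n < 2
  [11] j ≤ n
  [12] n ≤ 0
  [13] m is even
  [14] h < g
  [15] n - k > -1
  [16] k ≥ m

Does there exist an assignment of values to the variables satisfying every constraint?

From constraints 4 and 7: j ≥ h and h ≥ 2, so j ≥ 2. From constraints 11 and 12: j ≤ n and n ≤ 0, so j ≤ 0. But 0 < 2, so no value of j works.

Unsatisfiable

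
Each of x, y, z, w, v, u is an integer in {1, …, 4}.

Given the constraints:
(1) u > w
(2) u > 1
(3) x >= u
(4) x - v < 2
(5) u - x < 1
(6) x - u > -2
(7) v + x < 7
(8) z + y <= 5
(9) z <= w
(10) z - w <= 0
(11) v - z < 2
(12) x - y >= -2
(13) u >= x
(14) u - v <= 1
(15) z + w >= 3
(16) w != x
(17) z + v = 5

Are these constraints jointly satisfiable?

Satisfiable

Take x = 3, y = 2, z = 2, w = 2, v = 3, u = 3. Then constraint 4: x - v = 0; constraint 5: u - x = 0, and every other listed constraint is also met.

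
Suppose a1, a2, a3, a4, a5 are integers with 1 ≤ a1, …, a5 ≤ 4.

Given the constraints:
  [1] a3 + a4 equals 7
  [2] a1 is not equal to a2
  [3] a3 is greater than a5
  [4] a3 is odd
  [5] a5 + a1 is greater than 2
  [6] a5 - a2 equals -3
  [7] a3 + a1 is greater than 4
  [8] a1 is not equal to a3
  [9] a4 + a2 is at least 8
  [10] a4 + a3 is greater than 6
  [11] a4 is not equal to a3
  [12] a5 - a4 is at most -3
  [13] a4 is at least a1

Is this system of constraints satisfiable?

Satisfiable

Setting (a1, a2, a3, a4, a5) = (2, 4, 3, 4, 1) satisfies everything: constraint 1: a3 + a4 = 7; constraint 5: a5 + a1 = 3, and the others follow.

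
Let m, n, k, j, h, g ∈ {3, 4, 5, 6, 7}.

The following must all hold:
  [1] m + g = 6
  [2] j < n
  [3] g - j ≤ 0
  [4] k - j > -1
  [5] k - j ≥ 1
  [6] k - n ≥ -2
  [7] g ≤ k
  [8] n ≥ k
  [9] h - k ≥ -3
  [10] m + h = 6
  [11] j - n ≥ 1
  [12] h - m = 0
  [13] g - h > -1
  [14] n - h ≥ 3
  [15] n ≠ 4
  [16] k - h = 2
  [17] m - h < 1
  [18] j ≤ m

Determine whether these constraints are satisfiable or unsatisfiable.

Unsatisfiable

Constraints 5, 9, 11, and 14 give n − h ≥ 3, h − k ≥ -3, k − j ≥ 1, j − n ≥ 1.
Adding all 4 inequalities: the left sides telescope to 0, and the right sides sum to 3 + (-3) + 1 + 1 = 2. So 0 ≥ 2, which is false.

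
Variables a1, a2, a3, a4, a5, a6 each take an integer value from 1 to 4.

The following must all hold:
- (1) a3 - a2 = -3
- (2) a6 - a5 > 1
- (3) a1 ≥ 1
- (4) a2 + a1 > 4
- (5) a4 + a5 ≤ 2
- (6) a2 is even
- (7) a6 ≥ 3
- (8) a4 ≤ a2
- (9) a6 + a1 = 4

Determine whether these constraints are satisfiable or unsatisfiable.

Try a1 = 1, a2 = 4, a3 = 1, a4 = 1, a5 = 1, a6 = 3.
Check constraint 1: a3 - a2 = -3; constraint 2: a6 - a5 = 2; constraint 4: a2 + a1 = 5. The remaining constraints are straightforward to verify.

Satisfiable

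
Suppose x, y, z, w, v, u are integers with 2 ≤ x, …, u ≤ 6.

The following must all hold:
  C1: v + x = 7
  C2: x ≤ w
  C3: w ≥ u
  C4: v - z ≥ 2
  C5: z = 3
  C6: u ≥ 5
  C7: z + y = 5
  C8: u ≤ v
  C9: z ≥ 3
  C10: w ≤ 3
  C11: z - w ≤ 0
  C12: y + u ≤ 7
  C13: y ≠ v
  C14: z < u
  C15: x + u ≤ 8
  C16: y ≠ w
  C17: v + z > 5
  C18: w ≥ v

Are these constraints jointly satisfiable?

Unsatisfiable

From constraints 6 and 8: v ≥ u and u ≥ 5, so v ≥ 5. From constraints 10 and 18: v ≤ w and w ≤ 3, so v ≤ 3. But 3 < 5, so no value of v works.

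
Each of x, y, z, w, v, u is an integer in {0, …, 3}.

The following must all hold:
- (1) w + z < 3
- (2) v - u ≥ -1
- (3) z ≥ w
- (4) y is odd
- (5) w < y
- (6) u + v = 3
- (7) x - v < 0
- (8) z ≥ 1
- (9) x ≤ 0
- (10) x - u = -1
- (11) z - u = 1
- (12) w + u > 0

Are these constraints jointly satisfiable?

One satisfying assignment is x = 0, y = 3, z = 2, w = 0, v = 2, u = 1.
For the less obvious constraints — constraint 1: w + z = 2; constraint 2: v - u = 1; constraint 6: u + v = 3 — and the others hold by inspection.

Satisfiable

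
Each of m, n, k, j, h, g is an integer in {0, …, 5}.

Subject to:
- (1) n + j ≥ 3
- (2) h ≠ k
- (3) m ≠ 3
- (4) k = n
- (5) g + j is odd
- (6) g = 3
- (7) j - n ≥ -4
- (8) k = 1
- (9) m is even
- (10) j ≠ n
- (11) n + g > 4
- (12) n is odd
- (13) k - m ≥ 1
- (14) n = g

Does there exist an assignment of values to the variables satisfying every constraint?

Constraint 8 fixes k = 1 and constraint 6 fixes g = 3. Constraints 4 and 14 give k = n = g, so k = g. But 1 ≠ 3 — contradiction.

Unsatisfiable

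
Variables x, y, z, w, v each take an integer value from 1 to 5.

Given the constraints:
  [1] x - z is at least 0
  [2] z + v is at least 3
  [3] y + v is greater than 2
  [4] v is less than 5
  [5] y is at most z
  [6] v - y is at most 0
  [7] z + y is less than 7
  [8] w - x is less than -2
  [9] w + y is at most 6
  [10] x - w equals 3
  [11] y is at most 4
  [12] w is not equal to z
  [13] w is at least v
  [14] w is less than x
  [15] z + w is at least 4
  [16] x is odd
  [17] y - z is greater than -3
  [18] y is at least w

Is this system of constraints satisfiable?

Satisfiable

Take x = 5, y = 2, z = 3, w = 2, v = 1. Then constraint 1: x - z = 2; constraint 2: z + v = 4, and every other listed constraint is also met.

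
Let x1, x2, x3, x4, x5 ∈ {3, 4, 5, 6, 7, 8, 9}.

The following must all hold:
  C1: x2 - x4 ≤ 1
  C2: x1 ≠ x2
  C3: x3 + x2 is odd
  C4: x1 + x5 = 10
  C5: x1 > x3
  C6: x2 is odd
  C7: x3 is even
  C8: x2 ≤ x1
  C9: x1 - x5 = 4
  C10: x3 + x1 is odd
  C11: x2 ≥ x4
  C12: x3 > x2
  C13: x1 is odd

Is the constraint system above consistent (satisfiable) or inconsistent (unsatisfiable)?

Satisfiable

Setting (x1, x2, x3, x4, x5) = (7, 3, 4, 3, 3) satisfies everything: constraint 1: x2 - x4 = 0; constraint 4: x1 + x5 = 10; constraint 9: x1 - x5 = 4, and the others follow.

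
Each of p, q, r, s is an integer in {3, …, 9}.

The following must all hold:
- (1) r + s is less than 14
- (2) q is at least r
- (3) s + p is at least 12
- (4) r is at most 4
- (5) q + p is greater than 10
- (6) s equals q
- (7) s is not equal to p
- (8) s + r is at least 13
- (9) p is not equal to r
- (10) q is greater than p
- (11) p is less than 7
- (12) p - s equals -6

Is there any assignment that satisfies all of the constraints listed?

Satisfiable

The assignment p = 3, q = 9, r = 4, s = 9 works:
  constraint 1 holds since r + s = 13.
  constraint 3 holds since s + p = 12.
The rest check out directly.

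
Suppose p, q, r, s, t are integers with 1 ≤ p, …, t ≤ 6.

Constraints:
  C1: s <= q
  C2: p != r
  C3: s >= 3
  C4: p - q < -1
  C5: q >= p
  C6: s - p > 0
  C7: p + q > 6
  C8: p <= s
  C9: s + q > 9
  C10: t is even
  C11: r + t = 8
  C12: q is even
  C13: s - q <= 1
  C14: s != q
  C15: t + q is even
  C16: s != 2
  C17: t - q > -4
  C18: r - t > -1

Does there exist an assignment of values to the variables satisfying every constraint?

Try p = 2, q = 6, r = 4, s = 5, t = 4.
Check constraint 4: p - q = -4; constraint 6: s - p = 3; constraint 7: p + q = 8. The remaining constraints are straightforward to verify.

Satisfiable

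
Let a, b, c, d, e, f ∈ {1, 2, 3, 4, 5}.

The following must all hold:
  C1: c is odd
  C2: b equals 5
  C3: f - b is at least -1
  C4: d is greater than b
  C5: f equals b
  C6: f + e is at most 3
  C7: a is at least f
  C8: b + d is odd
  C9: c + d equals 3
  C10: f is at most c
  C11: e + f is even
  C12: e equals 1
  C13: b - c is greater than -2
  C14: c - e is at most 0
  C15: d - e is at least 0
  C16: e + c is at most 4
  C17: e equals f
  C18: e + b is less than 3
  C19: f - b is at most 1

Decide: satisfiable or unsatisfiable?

Unsatisfiable

Constraint 12 fixes e = 1 and constraint 2 fixes b = 5. Constraints 5 and 17 give e = f = b, so e = b. But 1 ≠ 5 — contradiction.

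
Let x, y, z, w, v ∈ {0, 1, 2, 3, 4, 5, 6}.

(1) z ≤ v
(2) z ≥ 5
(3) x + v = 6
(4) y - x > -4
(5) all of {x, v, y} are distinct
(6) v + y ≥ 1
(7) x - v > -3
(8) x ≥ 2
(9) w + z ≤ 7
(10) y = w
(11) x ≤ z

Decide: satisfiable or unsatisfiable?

From constraint 8: x ≥ 2. From constraints 1 and 2: v ≥ z ≥ 5. Hence x + v ≥ 7. But constraint 3 requires x + v = 6, and 6 < 7. Contradiction.

Unsatisfiable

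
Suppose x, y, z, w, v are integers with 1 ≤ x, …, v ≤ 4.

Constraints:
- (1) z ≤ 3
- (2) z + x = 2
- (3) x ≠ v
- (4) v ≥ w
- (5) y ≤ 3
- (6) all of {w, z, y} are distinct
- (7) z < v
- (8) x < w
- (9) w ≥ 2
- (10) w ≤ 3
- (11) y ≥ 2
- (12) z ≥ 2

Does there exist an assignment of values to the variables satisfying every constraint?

Unsatisfiable

Constraints 1, 5, 9, 10, 11, and 12 confine each of w, z, y to the 2 values {2, 3}.
Constraint 6 requires all 3 of them to be distinct, but only 2 values are available — impossible by the pigeonhole principle.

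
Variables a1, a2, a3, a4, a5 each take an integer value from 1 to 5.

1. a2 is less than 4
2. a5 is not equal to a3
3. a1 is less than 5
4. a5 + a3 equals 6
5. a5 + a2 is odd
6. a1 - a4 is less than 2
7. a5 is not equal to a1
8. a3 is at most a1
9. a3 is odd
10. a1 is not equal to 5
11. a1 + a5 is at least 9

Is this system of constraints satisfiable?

Try a1 = 4, a2 = 2, a3 = 1, a4 = 5, a5 = 5.
Check constraint 4: a5 + a3 = 6; constraint 6: a1 - a4 = -1. The remaining constraints are straightforward to verify.

Satisfiable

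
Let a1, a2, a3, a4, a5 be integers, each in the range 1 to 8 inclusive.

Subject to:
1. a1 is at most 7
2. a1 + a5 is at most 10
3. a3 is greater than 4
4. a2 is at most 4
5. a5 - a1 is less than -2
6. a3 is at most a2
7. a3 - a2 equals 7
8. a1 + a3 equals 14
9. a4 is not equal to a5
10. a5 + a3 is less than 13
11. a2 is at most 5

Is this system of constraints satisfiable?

From constraint 1: a1 ≤ 7. From constraints 6 and 11: a3 ≤ a2 ≤ 5. Hence a1 + a3 ≤ 12. But constraint 8 requires a1 + a3 = 14, and 14 > 12. Contradiction.

Unsatisfiable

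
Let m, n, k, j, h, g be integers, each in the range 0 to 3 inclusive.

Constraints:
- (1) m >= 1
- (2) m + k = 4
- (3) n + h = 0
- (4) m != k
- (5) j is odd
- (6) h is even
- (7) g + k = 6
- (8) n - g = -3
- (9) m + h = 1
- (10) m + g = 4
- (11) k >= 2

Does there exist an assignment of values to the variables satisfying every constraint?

One satisfying assignment is m = 1, n = 0, k = 3, j = 3, h = 0, g = 3.
For the less obvious constraints — constraint 2: m + k = 4; constraint 3: n + h = 0 — and the others hold by inspection.

Satisfiable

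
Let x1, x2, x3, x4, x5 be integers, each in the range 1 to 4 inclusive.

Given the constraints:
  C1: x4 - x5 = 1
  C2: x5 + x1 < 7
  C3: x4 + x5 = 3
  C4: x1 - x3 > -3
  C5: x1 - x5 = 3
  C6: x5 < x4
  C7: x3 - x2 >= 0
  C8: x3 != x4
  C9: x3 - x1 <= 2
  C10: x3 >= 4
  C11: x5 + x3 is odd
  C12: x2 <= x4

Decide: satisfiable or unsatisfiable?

Satisfiable

One satisfying assignment is x1 = 4, x2 = 1, x3 = 4, x4 = 2, x5 = 1.
For the less obvious constraints — constraint 1: x4 - x5 = 1; constraint 2: x5 + x1 = 5; constraint 3: x4 + x5 = 3 — and the others hold by inspection.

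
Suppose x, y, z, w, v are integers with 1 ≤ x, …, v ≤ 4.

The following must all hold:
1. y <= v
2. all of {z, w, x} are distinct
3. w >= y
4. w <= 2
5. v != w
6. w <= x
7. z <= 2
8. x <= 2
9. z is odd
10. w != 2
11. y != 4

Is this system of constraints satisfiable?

Unsatisfiable

Constraints 4, 7, and 8 confine each of z, w, x to the 2 values {1, 2} (the domain already gives each ≥ 1).
Constraint 2 requires all 3 of them to be distinct, but only 2 values are available — impossible by the pigeonhole principle.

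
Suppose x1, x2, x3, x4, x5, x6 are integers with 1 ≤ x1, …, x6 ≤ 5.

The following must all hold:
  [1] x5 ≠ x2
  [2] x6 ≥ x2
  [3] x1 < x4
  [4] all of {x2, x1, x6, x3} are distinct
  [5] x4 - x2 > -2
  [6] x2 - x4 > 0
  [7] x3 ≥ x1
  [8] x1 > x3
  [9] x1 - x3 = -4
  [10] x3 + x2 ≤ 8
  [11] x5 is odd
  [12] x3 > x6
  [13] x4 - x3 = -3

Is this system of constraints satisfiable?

Unsatisfiable

Constraints 2, 3, 6, 8, and 12 give x6 < x3, x3 < x1, x1 < x4, x4 < x2, x2 ≤ x6. Chaining: x6 < x3 < x1 < x4 < x2 ≤ x6, which forces x6 < x6 — impossible.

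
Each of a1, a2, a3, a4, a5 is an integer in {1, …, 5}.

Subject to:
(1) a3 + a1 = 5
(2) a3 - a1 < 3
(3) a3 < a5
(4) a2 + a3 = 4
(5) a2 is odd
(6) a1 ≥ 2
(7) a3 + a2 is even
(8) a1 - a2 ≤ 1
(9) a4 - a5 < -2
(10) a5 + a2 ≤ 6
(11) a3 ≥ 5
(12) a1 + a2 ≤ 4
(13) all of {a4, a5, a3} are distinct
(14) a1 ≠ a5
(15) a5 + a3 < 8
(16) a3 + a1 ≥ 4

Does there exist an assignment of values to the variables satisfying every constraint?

Unsatisfiable

From constraint 11: a3 ≥ 5. From constraint 6: a1 ≥ 2. Hence a3 + a1 ≥ 7. But constraint 1 requires a3 + a1 = 5, and 5 < 7. Contradiction.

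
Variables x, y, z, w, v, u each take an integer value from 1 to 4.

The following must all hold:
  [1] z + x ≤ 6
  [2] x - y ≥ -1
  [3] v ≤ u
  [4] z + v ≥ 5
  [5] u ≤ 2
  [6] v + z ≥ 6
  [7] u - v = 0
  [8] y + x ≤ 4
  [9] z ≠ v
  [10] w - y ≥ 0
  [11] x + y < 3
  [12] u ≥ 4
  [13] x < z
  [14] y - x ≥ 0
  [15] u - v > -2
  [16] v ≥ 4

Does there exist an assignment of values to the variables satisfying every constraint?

Unsatisfiable

From constraint 16: v ≥ 4. From constraints 3 and 5: v ≤ u and u ≤ 2, so v ≤ 2. But 2 < 4, so no value of v works.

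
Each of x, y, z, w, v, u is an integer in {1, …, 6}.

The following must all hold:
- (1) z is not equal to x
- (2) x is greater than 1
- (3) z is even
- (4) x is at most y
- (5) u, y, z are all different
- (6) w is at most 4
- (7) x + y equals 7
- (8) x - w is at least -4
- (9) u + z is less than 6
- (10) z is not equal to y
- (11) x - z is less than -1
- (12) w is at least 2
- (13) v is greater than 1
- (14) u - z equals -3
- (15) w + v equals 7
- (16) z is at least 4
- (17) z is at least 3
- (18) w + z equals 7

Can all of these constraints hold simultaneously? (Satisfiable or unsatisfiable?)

Setting (x, y, z, w, v, u) = (2, 5, 4, 3, 4, 1) satisfies everything: constraint 7: x + y = 7; constraint 8: x - w = -1, and the others follow.

Satisfiable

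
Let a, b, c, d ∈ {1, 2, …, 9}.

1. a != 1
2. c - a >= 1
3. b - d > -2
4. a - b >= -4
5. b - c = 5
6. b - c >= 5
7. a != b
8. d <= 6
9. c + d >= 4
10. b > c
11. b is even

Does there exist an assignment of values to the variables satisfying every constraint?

Unsatisfiable

Constraints 2, 4, and 6 give b − c ≥ 5, c − a ≥ 1, a − b ≥ -4.
Adding all 3 inequalities: the left sides telescope to 0, and the right sides sum to 5 + 1 + (-4) = 2. So 0 ≥ 2, which is false.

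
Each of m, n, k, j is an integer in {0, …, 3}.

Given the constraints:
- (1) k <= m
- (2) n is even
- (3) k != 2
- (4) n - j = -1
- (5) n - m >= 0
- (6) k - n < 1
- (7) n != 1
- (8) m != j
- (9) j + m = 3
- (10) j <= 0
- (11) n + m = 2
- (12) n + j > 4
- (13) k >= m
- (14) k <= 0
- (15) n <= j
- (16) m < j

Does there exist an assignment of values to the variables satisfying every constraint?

Unsatisfiable

From constraints 10 and 15: n ≤ j ≤ 0. From constraints 13 and 14: m ≤ k ≤ 0. Hence n + m ≤ 0. But constraint 11 requires n + m = 2, and 2 > 0. Contradiction.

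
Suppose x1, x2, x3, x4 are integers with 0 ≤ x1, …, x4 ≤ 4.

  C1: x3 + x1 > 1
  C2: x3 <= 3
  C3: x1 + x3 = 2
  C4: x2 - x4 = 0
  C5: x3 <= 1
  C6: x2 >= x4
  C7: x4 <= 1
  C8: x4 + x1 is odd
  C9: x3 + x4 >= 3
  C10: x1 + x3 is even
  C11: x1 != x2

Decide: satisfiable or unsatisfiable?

From constraint 5: x3 ≤ 1. From constraint 7: x4 ≤ 1. Hence x3 + x4 ≤ 2. But constraint 9 requires x3 + x4 ≥ 3, and 3 > 2. Contradiction.

Unsatisfiable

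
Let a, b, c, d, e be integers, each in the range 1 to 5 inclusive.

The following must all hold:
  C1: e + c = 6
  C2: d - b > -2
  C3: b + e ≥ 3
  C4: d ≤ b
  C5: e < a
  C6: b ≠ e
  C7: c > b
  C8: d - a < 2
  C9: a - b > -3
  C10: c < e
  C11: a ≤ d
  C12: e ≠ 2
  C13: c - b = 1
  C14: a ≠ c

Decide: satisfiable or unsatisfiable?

Constraints 4, 5, 7, 10, and 11 give e < a, a ≤ d, d ≤ b, b < c, c < e. Chaining: e < a ≤ d ≤ b < c < e, which forces e < e — impossible.

Unsatisfiable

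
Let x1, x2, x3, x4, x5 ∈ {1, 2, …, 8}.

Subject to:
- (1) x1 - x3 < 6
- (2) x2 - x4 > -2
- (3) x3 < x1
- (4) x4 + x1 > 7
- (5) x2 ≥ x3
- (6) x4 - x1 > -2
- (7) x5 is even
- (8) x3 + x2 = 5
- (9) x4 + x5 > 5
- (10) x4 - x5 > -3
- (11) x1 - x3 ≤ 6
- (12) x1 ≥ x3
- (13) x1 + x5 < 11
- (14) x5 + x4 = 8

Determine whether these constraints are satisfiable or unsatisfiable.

Satisfiable

Try x1 = 5, x2 = 3, x3 = 2, x4 = 4, x5 = 4.
Check constraint 1: x1 - x3 = 3; constraint 2: x2 - x4 = -1; constraint 4: x4 + x1 = 9. The remaining constraints are straightforward to verify.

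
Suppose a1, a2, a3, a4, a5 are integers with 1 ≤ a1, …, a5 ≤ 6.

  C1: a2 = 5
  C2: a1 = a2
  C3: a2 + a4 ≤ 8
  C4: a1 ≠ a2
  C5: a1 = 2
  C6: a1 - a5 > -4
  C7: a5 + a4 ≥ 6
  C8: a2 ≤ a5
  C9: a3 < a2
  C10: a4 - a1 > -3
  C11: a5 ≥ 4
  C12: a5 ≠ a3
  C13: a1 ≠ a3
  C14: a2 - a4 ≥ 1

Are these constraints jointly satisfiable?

Unsatisfiable

Constraint 5 fixes a1 = 2 and constraint 1 fixes a2 = 5, but constraint 2 requires a1 = a2. Since 2 ≠ 5, contradiction.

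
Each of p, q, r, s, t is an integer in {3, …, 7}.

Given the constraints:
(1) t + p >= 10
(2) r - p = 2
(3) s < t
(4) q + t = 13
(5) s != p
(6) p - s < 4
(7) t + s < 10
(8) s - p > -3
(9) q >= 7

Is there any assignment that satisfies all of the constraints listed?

Satisfiable

Setting (p, q, r, s, t) = (5, 7, 7, 3, 6) satisfies everything: constraint 1: t + p = 11; constraint 2: r - p = 2; constraint 4: q + t = 13, and the others follow.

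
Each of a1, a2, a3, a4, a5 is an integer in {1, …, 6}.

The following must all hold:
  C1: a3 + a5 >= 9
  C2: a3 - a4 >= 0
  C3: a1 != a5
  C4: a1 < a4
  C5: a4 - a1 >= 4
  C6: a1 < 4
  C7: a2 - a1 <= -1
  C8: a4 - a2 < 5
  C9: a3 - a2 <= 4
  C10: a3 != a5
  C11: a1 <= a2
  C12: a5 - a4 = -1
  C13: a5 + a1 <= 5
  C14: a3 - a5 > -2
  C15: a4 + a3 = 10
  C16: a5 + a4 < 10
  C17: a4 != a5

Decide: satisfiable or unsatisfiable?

Unsatisfiable

Constraints 2, 5, 7, and 9 give a4 − a1 ≥ 4, a1 − a2 ≥ 1, a2 − a3 ≥ -4, a3 − a4 ≥ 0.
Adding all 4 inequalities: the left sides telescope to 0, and the right sides sum to 4 + 1 + (-4) + 0 = 1. So 0 ≥ 1, which is false.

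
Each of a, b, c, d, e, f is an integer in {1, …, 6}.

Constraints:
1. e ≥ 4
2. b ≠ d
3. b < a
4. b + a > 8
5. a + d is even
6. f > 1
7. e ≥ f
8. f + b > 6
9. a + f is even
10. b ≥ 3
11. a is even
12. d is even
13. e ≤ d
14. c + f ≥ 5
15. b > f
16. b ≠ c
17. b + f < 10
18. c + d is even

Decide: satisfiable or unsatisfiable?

Satisfiable

Take a = 6, b = 5, c = 4, d = 6, e = 6, f = 4. Then constraint 4: b + a = 11; constraint 8: f + b = 9; constraint 14: c + f = 8, and every other listed constraint is also met.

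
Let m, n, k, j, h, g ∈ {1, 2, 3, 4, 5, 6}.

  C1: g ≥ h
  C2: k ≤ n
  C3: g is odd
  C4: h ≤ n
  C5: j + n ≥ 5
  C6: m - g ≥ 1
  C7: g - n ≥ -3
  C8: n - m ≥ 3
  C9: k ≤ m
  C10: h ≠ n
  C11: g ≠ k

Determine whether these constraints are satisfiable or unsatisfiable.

Unsatisfiable

Constraints 6, 7, and 8 give n − m ≥ 3, m − g ≥ 1, g − n ≥ -3.
Adding all 3 inequalities: the left sides telescope to 0, and the right sides sum to 3 + 1 + (-3) = 1. So 0 ≥ 1, which is false.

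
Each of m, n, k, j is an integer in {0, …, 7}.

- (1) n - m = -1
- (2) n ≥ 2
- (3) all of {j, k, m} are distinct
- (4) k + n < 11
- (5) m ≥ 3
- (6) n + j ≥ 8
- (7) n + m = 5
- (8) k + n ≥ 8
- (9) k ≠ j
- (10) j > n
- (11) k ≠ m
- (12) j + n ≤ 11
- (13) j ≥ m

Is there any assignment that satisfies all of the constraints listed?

Satisfiable

Try m = 3, n = 2, k = 6, j = 7.
Check constraint 1: n - m = -1; constraint 4: k + n = 8; constraint 6: n + j = 9. The remaining constraints are straightforward to verify.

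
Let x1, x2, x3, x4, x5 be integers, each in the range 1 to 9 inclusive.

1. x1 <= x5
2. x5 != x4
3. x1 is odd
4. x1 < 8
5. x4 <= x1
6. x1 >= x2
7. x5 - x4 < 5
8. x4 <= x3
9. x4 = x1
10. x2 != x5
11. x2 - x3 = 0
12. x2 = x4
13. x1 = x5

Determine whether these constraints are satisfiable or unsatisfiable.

Unsatisfiable

From constraints 9, 12, and 13, x2 = x4 = x1 = x5, so x2 = x5. But constraint 10 says x2 ≠ x5. Contradiction.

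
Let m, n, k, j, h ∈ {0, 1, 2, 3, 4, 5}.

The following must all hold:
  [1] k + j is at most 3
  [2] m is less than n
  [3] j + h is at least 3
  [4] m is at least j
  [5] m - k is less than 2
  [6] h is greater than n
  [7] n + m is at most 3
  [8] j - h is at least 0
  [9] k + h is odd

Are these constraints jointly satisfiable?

Unsatisfiable

Constraints 2, 4, 6, and 8 give n < h, h ≤ j, j ≤ m, m < n. Chaining: n < h ≤ j ≤ m < n, which forces n < n — impossible.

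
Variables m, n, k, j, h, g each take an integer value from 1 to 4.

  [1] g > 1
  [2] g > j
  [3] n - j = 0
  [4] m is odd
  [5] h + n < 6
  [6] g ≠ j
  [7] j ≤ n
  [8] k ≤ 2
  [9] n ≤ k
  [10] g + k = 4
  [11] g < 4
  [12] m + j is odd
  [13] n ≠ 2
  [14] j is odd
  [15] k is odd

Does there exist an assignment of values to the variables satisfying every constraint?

Unsatisfiable

Constraint 4 makes m odd and constraint 14 makes j odd, so m + j must be even. Constraint 12 says m + j is odd — contradiction.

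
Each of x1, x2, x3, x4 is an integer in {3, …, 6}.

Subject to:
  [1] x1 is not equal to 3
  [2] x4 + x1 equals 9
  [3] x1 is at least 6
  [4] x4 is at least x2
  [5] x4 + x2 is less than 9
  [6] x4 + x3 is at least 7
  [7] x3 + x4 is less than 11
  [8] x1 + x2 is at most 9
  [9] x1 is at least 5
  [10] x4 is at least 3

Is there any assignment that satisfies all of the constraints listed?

Try x1 = 6, x2 = 3, x3 = 5, x4 = 3.
Check constraint 2: x4 + x1 = 9; constraint 5: x4 + x2 = 6; constraint 6: x4 + x3 = 8. The remaining constraints are straightforward to verify.

Satisfiable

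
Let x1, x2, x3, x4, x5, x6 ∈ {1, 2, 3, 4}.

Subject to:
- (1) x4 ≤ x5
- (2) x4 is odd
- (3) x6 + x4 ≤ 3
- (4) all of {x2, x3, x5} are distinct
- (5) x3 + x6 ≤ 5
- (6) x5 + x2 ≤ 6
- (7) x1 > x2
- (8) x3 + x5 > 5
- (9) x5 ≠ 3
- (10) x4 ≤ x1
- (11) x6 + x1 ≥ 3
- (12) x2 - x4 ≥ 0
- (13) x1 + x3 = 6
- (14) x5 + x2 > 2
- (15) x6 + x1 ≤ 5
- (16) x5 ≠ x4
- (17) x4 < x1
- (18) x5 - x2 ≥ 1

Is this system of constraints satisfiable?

Satisfiable

The assignment x1 = 3, x2 = 1, x3 = 3, x4 = 1, x5 = 4, x6 = 1 works:
  constraint 3 holds since x6 + x4 = 2.
  constraint 5 holds since x3 + x6 = 4.
The rest check out directly.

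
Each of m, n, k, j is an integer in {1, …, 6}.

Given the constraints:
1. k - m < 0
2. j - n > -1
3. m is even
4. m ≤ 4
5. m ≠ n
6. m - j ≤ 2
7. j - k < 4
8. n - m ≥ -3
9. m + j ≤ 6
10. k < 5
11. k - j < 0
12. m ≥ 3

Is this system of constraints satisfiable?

Try m = 4, n = 2, k = 1, j = 2.
Check constraint 1: k - m = -3; constraint 2: j - n = 0; constraint 6: m - j = 2. The remaining constraints are straightforward to verify.

Satisfiable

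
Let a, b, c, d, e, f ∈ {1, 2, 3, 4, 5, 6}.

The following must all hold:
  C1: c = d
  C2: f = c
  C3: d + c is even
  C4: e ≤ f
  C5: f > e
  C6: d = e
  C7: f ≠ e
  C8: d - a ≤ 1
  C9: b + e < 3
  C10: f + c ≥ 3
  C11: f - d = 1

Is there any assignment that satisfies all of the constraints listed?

Unsatisfiable

From constraints 1, 2, and 6, f = c = d = e, so f = e. But constraint 7 says f ≠ e. Contradiction.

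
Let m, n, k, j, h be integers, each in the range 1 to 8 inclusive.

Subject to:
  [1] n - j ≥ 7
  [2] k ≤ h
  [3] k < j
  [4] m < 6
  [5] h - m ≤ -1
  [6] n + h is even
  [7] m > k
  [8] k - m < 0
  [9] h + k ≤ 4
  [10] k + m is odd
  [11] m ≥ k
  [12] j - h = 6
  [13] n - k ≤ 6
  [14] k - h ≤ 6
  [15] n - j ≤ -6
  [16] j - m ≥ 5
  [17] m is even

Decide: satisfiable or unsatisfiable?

Unsatisfiable

Constraints 1, 5, 13, 14, and 16 give j − m ≥ 5, m − h ≥ 1, h − k ≥ -6, k − n ≥ -6, n − j ≥ 7.
Adding all 5 inequalities: the left sides telescope to 0, and the right sides sum to 5 + 1 + (-6) + (-6) + 7 = 1. So 0 ≥ 1, which is false.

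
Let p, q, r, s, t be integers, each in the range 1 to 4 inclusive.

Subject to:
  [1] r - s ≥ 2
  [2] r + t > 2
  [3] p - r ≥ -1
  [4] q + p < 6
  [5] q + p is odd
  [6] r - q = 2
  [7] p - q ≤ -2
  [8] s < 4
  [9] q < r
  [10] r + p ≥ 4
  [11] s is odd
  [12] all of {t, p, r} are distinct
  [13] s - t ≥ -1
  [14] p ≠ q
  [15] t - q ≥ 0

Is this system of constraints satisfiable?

Unsatisfiable

Constraints 1, 3, 7, 13, and 15 give t − q ≥ 0, q − p ≥ 2, p − r ≥ -1, r − s ≥ 2, s − t ≥ -1.
Adding all 5 inequalities: the left sides telescope to 0, and the right sides sum to 0 + 2 + (-1) + 2 + (-1) = 2. So 0 ≥ 2, which is false.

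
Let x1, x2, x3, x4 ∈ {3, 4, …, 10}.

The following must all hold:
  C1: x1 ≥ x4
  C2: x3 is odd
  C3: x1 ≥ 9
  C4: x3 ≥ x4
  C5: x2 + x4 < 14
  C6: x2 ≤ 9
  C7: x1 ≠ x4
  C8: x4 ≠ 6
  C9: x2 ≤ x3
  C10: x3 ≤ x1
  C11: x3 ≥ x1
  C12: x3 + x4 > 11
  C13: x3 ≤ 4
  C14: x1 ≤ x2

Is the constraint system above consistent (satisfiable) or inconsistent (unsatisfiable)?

Unsatisfiable

From constraints 3 and 14: x2 ≥ x1 and x1 ≥ 9, so x2 ≥ 9. From constraints 9 and 13: x2 ≤ x3 and x3 ≤ 4, so x2 ≤ 4. But 4 < 9, so no value of x2 works.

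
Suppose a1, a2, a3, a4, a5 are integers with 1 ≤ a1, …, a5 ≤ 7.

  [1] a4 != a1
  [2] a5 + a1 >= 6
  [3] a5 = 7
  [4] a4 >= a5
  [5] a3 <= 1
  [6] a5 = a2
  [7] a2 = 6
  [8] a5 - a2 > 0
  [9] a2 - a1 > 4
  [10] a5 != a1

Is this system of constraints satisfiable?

Constraint 3 fixes a5 = 7 and constraint 7 fixes a2 = 6, but constraint 6 requires a5 = a2. Since 7 ≠ 6, contradiction.

Unsatisfiable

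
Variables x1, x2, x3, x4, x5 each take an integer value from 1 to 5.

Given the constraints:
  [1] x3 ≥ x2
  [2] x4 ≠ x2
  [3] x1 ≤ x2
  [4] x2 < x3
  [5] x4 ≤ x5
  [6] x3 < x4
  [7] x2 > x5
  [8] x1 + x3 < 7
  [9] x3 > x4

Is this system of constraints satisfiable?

Unsatisfiable

Constraints 1, 5, 6, and 7 give x5 < x2, x2 ≤ x3, x3 < x4, x4 ≤ x5. Chaining: x5 < x2 ≤ x3 < x4 ≤ x5, which forces x5 < x5 — impossible.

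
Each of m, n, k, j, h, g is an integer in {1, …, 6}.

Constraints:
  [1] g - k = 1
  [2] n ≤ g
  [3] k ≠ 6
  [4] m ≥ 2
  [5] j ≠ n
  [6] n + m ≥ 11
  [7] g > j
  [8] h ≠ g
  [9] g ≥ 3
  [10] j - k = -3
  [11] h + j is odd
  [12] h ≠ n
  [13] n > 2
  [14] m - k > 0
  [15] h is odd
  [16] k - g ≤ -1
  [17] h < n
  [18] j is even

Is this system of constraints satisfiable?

Try m = 6, n = 6, k = 5, j = 2, h = 3, g = 6.
Check constraint 1: g - k = 1; constraint 6: n + m = 12; constraint 10: j - k = -3. The remaining constraints are straightforward to verify.

Satisfiable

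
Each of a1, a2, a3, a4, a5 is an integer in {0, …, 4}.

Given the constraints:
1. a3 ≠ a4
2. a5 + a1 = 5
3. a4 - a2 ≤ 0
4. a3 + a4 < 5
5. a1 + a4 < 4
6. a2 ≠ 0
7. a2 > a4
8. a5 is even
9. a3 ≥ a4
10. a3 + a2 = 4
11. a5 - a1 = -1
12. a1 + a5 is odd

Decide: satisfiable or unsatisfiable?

Satisfiable

Try a1 = 3, a2 = 2, a3 = 2, a4 = 0, a5 = 2.
Check constraint 2: a5 + a1 = 5; constraint 3: a4 - a2 = -2. The remaining constraints are straightforward to verify.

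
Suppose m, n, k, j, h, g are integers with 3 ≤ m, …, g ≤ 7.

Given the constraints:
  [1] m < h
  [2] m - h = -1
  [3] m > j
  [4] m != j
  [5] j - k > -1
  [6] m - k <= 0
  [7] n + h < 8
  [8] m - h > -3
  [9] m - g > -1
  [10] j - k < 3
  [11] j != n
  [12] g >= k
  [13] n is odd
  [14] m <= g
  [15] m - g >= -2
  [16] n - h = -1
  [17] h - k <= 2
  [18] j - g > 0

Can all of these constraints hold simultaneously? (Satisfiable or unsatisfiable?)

Constraints 3, 6, 12, and 18 give g < j, j < m, m ≤ k, k ≤ g. Chaining: g < j < m ≤ k ≤ g, which forces g < g — impossible.

Unsatisfiable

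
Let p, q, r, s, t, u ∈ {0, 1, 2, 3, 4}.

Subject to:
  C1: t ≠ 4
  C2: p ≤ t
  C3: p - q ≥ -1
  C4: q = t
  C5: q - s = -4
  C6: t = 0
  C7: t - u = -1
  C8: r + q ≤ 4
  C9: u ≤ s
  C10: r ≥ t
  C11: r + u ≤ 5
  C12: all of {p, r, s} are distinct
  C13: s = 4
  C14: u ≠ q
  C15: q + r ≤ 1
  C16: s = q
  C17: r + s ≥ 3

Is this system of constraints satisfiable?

Unsatisfiable

Constraint 13 fixes s = 4 and constraint 6 fixes t = 0. Constraints 4 and 16 give s = q = t, so s = t. But 4 ≠ 0 — contradiction.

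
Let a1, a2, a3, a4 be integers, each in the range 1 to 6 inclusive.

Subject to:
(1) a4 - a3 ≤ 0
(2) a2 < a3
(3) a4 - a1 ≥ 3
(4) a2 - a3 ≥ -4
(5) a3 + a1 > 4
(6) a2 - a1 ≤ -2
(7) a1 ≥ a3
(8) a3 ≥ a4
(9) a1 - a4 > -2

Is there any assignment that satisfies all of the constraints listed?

Constraints 1, 3, 4, and 6 give a4 − a1 ≥ 3, a1 − a2 ≥ 2, a2 − a3 ≥ -4, a3 − a4 ≥ 0.
Adding all 4 inequalities: the left sides telescope to 0, and the right sides sum to 3 + 2 + (-4) + 0 = 1. So 0 ≥ 1, which is false.

Unsatisfiable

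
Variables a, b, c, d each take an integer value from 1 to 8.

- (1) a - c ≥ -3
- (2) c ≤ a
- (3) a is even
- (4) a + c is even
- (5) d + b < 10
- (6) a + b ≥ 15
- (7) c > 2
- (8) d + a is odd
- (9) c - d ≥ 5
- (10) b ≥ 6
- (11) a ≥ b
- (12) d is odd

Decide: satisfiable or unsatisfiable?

Try a = 8, b = 7, c = 8, d = 1.
Check constraint 1: a - c = 0; constraint 5: d + b = 8. The remaining constraints are straightforward to verify.

Satisfiable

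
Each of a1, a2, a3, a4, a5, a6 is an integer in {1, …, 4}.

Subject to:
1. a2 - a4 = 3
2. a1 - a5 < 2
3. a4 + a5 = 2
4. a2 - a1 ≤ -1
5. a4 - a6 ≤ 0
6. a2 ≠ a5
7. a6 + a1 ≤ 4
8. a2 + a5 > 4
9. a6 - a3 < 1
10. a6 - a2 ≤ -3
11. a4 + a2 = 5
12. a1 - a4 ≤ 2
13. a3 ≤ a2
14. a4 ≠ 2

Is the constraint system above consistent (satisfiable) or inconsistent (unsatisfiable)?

Unsatisfiable

Constraints 4, 5, 10, and 12 give a6 − a4 ≥ 0, a4 − a1 ≥ -2, a1 − a2 ≥ 1, a2 − a6 ≥ 3.
Adding all 4 inequalities: the left sides telescope to 0, and the right sides sum to 0 + (-2) + 1 + 3 = 2. So 0 ≥ 2, which is false.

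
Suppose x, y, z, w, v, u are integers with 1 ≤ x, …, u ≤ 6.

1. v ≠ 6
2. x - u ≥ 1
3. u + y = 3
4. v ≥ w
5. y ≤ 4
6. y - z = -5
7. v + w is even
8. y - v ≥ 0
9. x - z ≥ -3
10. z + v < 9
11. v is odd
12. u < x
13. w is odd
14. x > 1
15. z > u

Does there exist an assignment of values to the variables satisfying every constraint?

Satisfiable

Take x = 6, y = 1, z = 6, w = 1, v = 1, u = 2. Then constraint 2: x - u = 4; constraint 3: u + y = 3; constraint 6: y - z = -5, and every other listed constraint is also met.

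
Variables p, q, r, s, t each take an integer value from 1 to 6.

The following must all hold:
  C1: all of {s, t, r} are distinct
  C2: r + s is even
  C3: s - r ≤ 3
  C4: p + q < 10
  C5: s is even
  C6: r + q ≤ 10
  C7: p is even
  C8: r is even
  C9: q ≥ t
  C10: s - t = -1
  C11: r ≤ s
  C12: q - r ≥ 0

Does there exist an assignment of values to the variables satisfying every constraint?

One satisfying assignment is p = 4, q = 5, r = 2, s = 4, t = 5.
For the less obvious constraints — constraint 3: s - r = 2; constraint 4: p + q = 9 — and the others hold by inspection.

Satisfiable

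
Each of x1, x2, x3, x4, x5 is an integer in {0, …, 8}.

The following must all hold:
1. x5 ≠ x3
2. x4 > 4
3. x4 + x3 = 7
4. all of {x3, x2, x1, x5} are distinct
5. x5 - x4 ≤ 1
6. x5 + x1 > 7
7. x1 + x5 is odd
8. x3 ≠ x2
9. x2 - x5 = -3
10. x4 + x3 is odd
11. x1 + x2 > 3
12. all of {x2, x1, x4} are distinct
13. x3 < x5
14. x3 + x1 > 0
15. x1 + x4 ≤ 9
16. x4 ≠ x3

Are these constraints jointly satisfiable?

Satisfiable

Try x1 = 2, x2 = 4, x3 = 0, x4 = 7, x5 = 7.
Check constraint 3: x4 + x3 = 7; constraint 5: x5 - x4 = 0; constraint 6: x5 + x1 = 9. The remaining constraints are straightforward to verify.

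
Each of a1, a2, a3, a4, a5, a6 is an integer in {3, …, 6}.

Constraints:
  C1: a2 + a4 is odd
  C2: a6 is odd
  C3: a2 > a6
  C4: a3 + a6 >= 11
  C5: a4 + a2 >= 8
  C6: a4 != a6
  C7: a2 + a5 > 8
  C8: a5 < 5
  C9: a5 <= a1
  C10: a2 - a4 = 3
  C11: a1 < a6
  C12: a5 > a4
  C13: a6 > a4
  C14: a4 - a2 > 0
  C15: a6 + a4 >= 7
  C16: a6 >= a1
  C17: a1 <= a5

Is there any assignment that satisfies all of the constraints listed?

Unsatisfiable

Constraints 3, 9, 11, 12, and 14 give a6 < a2, a2 < a4, a4 < a5, a5 ≤ a1, a1 < a6. Chaining: a6 < a2 < a4 < a5 ≤ a1 < a6, which forces a6 < a6 — impossible.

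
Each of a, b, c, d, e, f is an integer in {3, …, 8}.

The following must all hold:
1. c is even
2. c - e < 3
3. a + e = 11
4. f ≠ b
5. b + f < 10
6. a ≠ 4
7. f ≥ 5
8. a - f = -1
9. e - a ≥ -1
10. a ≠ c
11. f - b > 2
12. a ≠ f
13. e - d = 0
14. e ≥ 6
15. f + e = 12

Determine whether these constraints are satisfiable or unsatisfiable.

The assignment a = 5, b = 3, c = 6, d = 6, e = 6, f = 6 works:
  constraint 2 holds since c - e = 0.
  constraint 3 holds since a + e = 11.
  constraint 5 holds since b + f = 9.
The rest check out directly.

Satisfiable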